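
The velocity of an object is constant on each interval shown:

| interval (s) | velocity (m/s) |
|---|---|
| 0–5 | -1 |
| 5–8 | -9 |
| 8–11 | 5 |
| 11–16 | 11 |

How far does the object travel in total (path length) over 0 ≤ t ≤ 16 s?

102 m

Total distance travelled is ∫|v| dt — sum the magnitudes of each area piece.
0–5 s: |-1| × 5 = 5 m
5–8 s: |-9| × 3 = 27 m
8–11 s: |5| × 3 = 15 m
11–16 s: |11| × 5 = 55 m
Total distance = 102 m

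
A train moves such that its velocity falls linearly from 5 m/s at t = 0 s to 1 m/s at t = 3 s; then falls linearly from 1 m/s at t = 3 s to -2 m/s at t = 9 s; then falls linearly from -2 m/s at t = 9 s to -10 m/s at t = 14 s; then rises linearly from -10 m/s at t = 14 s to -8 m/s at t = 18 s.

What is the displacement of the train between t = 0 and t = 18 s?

-60 m

Net displacement equals the area under the velocity-time graph (areas below the axis count negative).
0–3 s: ½(5 + 1)(3) = 9 m
3–9 s: ½(1 + -2)(6) = -3 m
9–14 s: ½(-2 + -10)(5) = -30 m
14–18 s: ½(-10 + -8)(4) = -36 m
Net displacement = -60 m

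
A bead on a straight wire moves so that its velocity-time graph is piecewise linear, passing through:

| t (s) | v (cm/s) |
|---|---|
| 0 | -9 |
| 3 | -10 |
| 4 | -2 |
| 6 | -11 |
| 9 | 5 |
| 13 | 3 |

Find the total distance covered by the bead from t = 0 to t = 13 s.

Distance (not displacement) is the total path length: add the absolute areas under v-t.
0–3 s: |½(-9 + -10)(3)| = 28.5 cm
3–4 s: |½(-10 + -2)(1)| = 6 cm
4–6 s: |½(-2 + -11)(2)| = 13 cm
6–9 s: v = 0 at t = 8.0625 s; triangle areas 11.34375 + 2.34375 = 13.6875 cm
9–13 s: |½(5 + 3)(4)| = 16 cm
Total distance = 77.1875 cm

77.1875 cm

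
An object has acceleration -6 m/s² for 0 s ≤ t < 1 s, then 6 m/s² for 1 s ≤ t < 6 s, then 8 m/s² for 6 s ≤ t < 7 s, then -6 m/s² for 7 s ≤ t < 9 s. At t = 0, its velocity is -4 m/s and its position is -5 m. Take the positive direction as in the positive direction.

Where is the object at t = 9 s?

81 m

On each constant-a segment, Δv = aΔt and Δx = v₀Δt + ½aΔt²; chain segment to segment.
0–1 s: v starts -4 m/s; Δx = -4·1 + ½·-6·1² = -7 m; v ends -10 m/s.
1–6 s: v starts -10 m/s; Δx = -10·5 + ½·6·5² = 25 m; v ends 20 m/s.
6–7 s: v starts 20 m/s; Δx = 20·1 + ½·8·1² = 24 m; v ends 28 m/s.
7–9 s: v starts 28 m/s; Δx = 28·2 + ½·-6·2² = 44 m; v ends 16 m/s.
x(9) = -5 + Σ Δx = 81 m.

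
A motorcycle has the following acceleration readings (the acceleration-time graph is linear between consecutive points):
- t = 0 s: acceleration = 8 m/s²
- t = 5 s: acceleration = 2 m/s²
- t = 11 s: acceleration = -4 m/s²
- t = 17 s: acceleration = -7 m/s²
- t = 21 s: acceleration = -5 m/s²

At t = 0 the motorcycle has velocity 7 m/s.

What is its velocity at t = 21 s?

-31 m/s

Δv equals the area under the a-t graph; then v = v₀ + Δv.
0–5 s: ½(8 + 2)(5) = 25 m/s
5–11 s: ½(2 + -4)(6) = -6 m/s
11–17 s: ½(-4 + -7)(6) = -33 m/s
17–21 s: ½(-7 + -5)(4) = -24 m/s
Δv = -38 m/s, so v(21) = 7 + (-38) = -31 m/s.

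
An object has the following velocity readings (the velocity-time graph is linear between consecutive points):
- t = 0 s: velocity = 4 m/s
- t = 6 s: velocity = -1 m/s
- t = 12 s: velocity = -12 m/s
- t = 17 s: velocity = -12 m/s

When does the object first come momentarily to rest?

t = 4.8 s

v changes sign on 0–6 s (from 4 to -1); the graph is linear there, so v = 0 at t = 0 + (-4)·(6 − 0)/(-1 − 4) = 4.8 s.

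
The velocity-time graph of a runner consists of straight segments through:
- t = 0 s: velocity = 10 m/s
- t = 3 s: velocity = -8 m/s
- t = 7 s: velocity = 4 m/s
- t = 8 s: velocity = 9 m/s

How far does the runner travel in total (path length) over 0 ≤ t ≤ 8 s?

Total distance travelled is ∫|v| dt — sum the magnitudes of each area piece.
0–3 s: v = 0 at t = 5/3 s; triangle areas 25/3 + 16/3 = 41/3 m
3–7 s: v = 0 at t = 17/3 s; triangle areas 32/3 + 8/3 = 40/3 m
7–8 s: |½(4 + 9)(1)| = 6.5 m
Total distance = 33.5 m

33.5 m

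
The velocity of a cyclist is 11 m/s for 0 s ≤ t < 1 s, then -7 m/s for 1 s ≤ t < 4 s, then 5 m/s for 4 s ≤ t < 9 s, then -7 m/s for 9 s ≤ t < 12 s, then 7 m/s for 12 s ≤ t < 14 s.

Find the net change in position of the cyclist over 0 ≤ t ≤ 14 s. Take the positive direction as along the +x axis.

Net displacement equals the area under the velocity-time graph (areas below the axis count negative).
0–1 s: 11 × 1 = 11 m
1–4 s: -7 × 3 = -21 m
4–9 s: 5 × 5 = 25 m
9–12 s: -7 × 3 = -21 m
12–14 s: 7 × 2 = 14 m
Net displacement = 8 m

8 m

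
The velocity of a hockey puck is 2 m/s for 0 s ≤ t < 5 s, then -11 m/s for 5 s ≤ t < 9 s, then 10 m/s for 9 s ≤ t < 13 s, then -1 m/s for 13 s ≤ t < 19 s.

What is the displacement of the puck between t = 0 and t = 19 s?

Net displacement equals the area under the velocity-time graph (areas below the axis count negative).
0–5 s: 2 × 5 = 10 m
5–9 s: -11 × 4 = -44 m
9–13 s: 10 × 4 = 40 m
13–19 s: -1 × 6 = -6 m
Net displacement = 0 m

0 m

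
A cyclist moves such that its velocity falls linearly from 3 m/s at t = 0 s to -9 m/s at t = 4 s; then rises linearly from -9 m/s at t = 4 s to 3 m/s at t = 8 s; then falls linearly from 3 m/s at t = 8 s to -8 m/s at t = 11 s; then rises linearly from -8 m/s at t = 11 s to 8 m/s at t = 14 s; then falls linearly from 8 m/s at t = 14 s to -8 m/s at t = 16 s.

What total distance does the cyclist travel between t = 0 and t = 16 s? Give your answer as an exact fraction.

Total distance travelled is ∫|v| dt — sum the magnitudes of each area piece.
0–4 s: v = 0 at t = 1 s; triangle areas 1.5 + 13.5 = 15 m
4–8 s: v = 0 at t = 7 s; triangle areas 13.5 + 1.5 = 15 m
8–11 s: v = 0 at t = 97/11 s; triangle areas 27/22 + 96/11 = 219/22 m
11–14 s: v = 0 at t = 12.5 s; triangle areas 6 + 6 = 12 m
14–16 s: v = 0 at t = 15 s; triangle areas 4 + 4 = 8 m
Total distance = 1319/22 m

1319/22 m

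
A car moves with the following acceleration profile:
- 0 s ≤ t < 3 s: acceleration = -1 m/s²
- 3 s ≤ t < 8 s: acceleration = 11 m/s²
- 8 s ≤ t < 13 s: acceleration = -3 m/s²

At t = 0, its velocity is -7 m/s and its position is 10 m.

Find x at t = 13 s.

On each constant-a segment, Δv = aΔt and Δx = v₀Δt + ½aΔt²; chain segment to segment.
0–3 s: v starts -7 m/s; Δx = -7·3 + ½·-1·3² = -25.5 m; v ends -10 m/s.
3–8 s: v starts -10 m/s; Δx = -10·5 + ½·11·5² = 87.5 m; v ends 45 m/s.
8–13 s: v starts 45 m/s; Δx = 45·5 + ½·-3·5² = 187.5 m; v ends 30 m/s.
x(13) = 10 + Σ Δx = 259.5 m.

259.5 m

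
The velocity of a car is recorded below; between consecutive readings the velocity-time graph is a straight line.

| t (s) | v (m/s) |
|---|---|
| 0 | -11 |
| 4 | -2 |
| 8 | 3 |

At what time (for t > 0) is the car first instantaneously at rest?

v changes sign on 4–8 s (from -2 to 3); the graph is linear there, so v = 0 at t = 4 + (2)·(8 − 4)/(3 − -2) = 5.6 s.

t = 5.6 s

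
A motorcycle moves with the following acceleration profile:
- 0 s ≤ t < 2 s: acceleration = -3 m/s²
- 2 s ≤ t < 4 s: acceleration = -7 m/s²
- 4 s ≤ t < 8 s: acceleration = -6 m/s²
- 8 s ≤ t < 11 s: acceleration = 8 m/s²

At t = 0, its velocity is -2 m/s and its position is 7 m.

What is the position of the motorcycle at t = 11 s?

-271 m

On each constant-a segment, Δv = aΔt and Δx = v₀Δt + ½aΔt²; chain segment to segment.
0–2 s: v starts -2 m/s; Δx = -2·2 + ½·-3·2² = -10 m; v ends -8 m/s.
2–4 s: v starts -8 m/s; Δx = -8·2 + ½·-7·2² = -30 m; v ends -22 m/s.
4–8 s: v starts -22 m/s; Δx = -22·4 + ½·-6·4² = -136 m; v ends -46 m/s.
8–11 s: v starts -46 m/s; Δx = -46·3 + ½·8·3² = -102 m; v ends -22 m/s.
x(11) = 7 + Σ Δx = -271 m.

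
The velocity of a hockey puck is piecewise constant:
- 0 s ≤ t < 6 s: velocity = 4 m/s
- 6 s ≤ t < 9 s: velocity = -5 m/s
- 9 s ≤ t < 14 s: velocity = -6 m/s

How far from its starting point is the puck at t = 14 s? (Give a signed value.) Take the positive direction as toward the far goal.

-21 m

Net displacement equals the area under the velocity-time graph (areas below the axis count negative).
0–6 s: 4 × 6 = 24 m
6–9 s: -5 × 3 = -15 m
9–14 s: -6 × 5 = -30 m
Net displacement = -21 m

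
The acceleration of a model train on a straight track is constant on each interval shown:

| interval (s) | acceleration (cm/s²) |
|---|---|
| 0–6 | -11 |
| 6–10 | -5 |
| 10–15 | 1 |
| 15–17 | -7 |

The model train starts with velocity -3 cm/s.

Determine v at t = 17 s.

Δv equals the area under the a-t graph; then v = v₀ + Δv.
0–6 s: -11 × 6 = -66 cm/s
6–10 s: -5 × 4 = -20 cm/s
10–15 s: 1 × 5 = 5 cm/s
15–17 s: -7 × 2 = -14 cm/s
Δv = -95 cm/s, so v(17) = -3 + (-95) = -98 cm/s.

-98 cm/s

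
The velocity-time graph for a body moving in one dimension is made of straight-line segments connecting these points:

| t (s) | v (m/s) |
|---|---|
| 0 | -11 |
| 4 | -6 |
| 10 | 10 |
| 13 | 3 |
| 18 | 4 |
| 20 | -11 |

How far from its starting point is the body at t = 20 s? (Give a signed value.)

8 m

Displacement is the signed area under the v-t curve.
0–4 s: ½(-11 + -6)(4) = -34 m
4–10 s: ½(-6 + 10)(6) = 12 m
10–13 s: ½(10 + 3)(3) = 19.5 m
13–18 s: ½(3 + 4)(5) = 17.5 m
18–20 s: ½(4 + -11)(2) = -7 m
Net displacement = 8 m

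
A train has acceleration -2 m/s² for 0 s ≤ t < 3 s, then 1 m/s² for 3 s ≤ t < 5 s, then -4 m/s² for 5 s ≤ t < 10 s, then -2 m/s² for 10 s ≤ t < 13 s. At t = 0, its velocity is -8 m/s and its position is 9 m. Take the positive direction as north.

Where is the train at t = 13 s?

-265 m

On each constant-a segment, Δv = aΔt and Δx = v₀Δt + ½aΔt²; chain segment to segment.
0–3 s: v starts -8 m/s; Δx = -8·3 + ½·-2·3² = -33 m; v ends -14 m/s.
3–5 s: v starts -14 m/s; Δx = -14·2 + ½·1·2² = -26 m; v ends -12 m/s.
5–10 s: v starts -12 m/s; Δx = -12·5 + ½·-4·5² = -110 m; v ends -32 m/s.
10–13 s: v starts -32 m/s; Δx = -32·3 + ½·-2·3² = -105 m; v ends -38 m/s.
x(13) = 9 + Σ Δx = -265 m.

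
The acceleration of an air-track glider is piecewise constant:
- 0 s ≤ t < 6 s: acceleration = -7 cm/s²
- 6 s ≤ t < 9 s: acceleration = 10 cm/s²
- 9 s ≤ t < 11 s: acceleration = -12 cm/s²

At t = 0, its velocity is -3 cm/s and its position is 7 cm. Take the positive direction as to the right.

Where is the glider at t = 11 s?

On each constant-a segment, Δv = aΔt and Δx = v₀Δt + ½aΔt²; chain segment to segment.
0–6 s: v starts -3 cm/s; Δx = -3·6 + ½·-7·6² = -144 cm; v ends -45 cm/s.
6–9 s: v starts -45 cm/s; Δx = -45·3 + ½·10·3² = -90 cm; v ends -15 cm/s.
9–11 s: v starts -15 cm/s; Δx = -15·2 + ½·-12·2² = -54 cm; v ends -39 cm/s.
x(11) = 7 + Σ Δx = -281 cm.

-281 cm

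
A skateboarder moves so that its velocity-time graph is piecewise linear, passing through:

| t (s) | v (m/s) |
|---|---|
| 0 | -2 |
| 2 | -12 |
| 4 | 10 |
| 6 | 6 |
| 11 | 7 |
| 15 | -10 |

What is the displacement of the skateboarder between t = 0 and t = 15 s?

26.5 m

Displacement is the signed area under the v-t curve.
0–2 s: ½(-2 + -12)(2) = -14 m
2–4 s: ½(-12 + 10)(2) = -2 m
4–6 s: ½(10 + 6)(2) = 16 m
6–11 s: ½(6 + 7)(5) = 32.5 m
11–15 s: ½(7 + -10)(4) = -6 m
Net displacement = 26.5 m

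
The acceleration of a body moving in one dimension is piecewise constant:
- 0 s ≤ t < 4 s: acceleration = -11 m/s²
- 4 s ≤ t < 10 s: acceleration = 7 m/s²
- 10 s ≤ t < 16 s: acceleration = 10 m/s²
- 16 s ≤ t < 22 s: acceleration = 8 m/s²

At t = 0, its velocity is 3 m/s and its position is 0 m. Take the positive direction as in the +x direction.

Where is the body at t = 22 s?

On each constant-a segment, Δv = aΔt and Δx = v₀Δt + ½aΔt²; chain segment to segment.
0–4 s: v starts 3 m/s; Δx = 3·4 + ½·-11·4² = -76 m; v ends -41 m/s.
4–10 s: v starts -41 m/s; Δx = -41·6 + ½·7·6² = -120 m; v ends 1 m/s.
10–16 s: v starts 1 m/s; Δx = 1·6 + ½·10·6² = 186 m; v ends 61 m/s.
16–22 s: v starts 61 m/s; Δx = 61·6 + ½·8·6² = 510 m; v ends 109 m/s.
x(22) = 0 + Σ Δx = 500 m.

500 m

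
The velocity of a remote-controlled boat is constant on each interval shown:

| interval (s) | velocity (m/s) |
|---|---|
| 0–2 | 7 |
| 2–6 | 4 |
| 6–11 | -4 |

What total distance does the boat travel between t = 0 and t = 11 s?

Total distance travelled is ∫|v| dt — sum the magnitudes of each area piece.
0–2 s: |7| × 2 = 14 m
2–6 s: |4| × 4 = 16 m
6–11 s: |-4| × 5 = 20 m
Total distance = 50 m

50 m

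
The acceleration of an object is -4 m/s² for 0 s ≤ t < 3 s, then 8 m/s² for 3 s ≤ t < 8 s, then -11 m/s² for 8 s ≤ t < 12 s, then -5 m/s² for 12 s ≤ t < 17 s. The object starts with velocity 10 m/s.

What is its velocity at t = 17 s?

-31 m/s

Δv equals the area under the a-t graph; then v = v₀ + Δv.
0–3 s: -4 × 3 = -12 m/s
3–8 s: 8 × 5 = 40 m/s
8–12 s: -11 × 4 = -44 m/s
12–17 s: -5 × 5 = -25 m/s
Δv = -41 m/s, so v(17) = 10 + (-41) = -31 m/s.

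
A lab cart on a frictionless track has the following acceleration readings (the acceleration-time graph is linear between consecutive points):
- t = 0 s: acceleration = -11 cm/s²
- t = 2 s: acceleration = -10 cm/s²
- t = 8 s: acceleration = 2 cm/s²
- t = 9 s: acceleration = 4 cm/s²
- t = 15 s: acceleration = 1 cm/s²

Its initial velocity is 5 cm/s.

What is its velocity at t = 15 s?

Δv equals the area under the a-t graph; then v = v₀ + Δv.
0–2 s: ½(-11 + -10)(2) = -21 cm/s
2–8 s: ½(-10 + 2)(6) = -24 cm/s
8–9 s: ½(2 + 4)(1) = 3 cm/s
9–15 s: ½(4 + 1)(6) = 15 cm/s
Δv = -27 cm/s, so v(15) = 5 + (-27) = -22 cm/s.

-22 cm/s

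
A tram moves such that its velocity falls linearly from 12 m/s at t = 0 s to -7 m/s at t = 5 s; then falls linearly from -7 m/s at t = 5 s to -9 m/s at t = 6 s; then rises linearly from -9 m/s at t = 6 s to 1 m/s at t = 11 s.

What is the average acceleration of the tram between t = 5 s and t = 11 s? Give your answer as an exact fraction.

4/3 m/s²

Average acceleration = Δv/Δt = (1 − -7)/(11 − 5) = 4/3 m/s².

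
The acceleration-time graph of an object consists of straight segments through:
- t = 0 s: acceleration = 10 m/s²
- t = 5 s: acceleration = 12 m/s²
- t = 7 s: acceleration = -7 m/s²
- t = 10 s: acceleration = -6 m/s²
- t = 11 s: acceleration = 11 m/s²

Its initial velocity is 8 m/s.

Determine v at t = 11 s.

51 m/s

Δv equals the area under the a-t graph; then v = v₀ + Δv.
0–5 s: ½(10 + 12)(5) = 55 m/s
5–7 s: ½(12 + -7)(2) = 5 m/s
7–10 s: ½(-7 + -6)(3) = -19.5 m/s
10–11 s: ½(-6 + 11)(1) = 2.5 m/s
Δv = 43 m/s, so v(11) = 8 + (43) = 51 m/s.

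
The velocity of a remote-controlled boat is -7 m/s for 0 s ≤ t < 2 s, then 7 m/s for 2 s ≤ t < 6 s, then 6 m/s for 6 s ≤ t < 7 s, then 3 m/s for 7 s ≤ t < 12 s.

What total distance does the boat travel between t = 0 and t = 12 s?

Distance (not displacement) is the total path length: add the absolute areas under v-t.
0–2 s: |-7| × 2 = 14 m
2–6 s: |7| × 4 = 28 m
6–7 s: |6| × 1 = 6 m
7–12 s: |3| × 5 = 15 m
Total distance = 63 m

63 m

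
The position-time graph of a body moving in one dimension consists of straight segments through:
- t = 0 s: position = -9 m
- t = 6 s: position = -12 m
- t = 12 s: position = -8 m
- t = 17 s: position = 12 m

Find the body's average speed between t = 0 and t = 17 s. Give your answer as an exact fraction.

Average speed = (total path length)/(elapsed time); on a piecewise-linear x-t graph the path length is Σ|Δx|.
0–6 s: |Δx| = |-12 − -9| = 3 m
6–12 s: |Δx| = |-8 − -12| = 4 m
12–17 s: |Δx| = |12 − -8| = 20 m
Total path = 27 m; average speed = 27/17 = 27/17 m/s.

27/17 m/s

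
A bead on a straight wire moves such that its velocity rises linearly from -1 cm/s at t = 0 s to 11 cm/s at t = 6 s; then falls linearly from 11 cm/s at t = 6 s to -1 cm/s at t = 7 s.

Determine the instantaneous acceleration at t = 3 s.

Acceleration is the slope of the v-t graph on 0–6 s: (11 − -1)/(6 − 0) = 2 cm/s².

2 cm/s²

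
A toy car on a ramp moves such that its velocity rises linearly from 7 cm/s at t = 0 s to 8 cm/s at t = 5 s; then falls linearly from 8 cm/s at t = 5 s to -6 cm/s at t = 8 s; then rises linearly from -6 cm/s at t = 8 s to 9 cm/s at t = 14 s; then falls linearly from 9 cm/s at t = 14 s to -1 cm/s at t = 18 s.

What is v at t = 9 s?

On 8–14 s the graph is linear from -6 to 9 cm/s: v(9) = -6 + (9 − -6)·(9 − 8)/(14 − 8) = -3.5 cm/s.

-3.5 cm/s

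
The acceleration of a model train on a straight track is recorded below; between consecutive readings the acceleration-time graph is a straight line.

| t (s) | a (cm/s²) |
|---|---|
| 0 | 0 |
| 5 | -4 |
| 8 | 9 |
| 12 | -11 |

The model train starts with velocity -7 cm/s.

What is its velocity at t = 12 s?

-13.5 cm/s

Δv equals the area under the a-t graph; then v = v₀ + Δv.
0–5 s: ½(0 + -4)(5) = -10 cm/s
5–8 s: ½(-4 + 9)(3) = 7.5 cm/s
8–12 s: ½(9 + -11)(4) = -4 cm/s
Δv = -6.5 cm/s, so v(12) = -7 + (-6.5) = -13.5 cm/s.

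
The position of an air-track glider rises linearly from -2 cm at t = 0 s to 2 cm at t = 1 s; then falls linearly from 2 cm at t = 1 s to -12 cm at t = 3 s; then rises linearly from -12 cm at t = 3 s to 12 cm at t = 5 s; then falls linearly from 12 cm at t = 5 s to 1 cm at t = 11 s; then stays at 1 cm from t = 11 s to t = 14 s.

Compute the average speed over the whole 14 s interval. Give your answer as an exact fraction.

53/14 cm/s

Average speed = (total path length)/(elapsed time); on a piecewise-linear x-t graph the path length is Σ|Δx|.
0–1 s: |Δx| = |2 − -2| = 4 cm
1–3 s: |Δx| = |-12 − 2| = 14 cm
3–5 s: |Δx| = |12 − -12| = 24 cm
5–11 s: |Δx| = |1 − 12| = 11 cm
11–14 s: |Δx| = |1 − 1| = 0 cm
Total path = 53 cm; average speed = 53/14 = 53/14 cm/s.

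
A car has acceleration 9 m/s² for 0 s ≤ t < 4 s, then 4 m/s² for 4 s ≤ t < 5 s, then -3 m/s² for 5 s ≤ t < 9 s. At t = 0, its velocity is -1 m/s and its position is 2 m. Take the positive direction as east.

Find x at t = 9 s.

239 m

On each constant-a segment, Δv = aΔt and Δx = v₀Δt + ½aΔt²; chain segment to segment.
0–4 s: v starts -1 m/s; Δx = -1·4 + ½·9·4² = 68 m; v ends 35 m/s.
4–5 s: v starts 35 m/s; Δx = 35·1 + ½·4·1² = 37 m; v ends 39 m/s.
5–9 s: v starts 39 m/s; Δx = 39·4 + ½·-3·4² = 132 m; v ends 27 m/s.
x(9) = 2 + Σ Δx = 239 m.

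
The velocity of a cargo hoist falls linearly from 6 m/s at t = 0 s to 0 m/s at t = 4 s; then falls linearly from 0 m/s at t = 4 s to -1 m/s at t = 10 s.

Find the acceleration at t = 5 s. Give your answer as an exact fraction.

-1/6 m/s²

Acceleration is the slope of the v-t graph on 4–10 s: (-1 − 0)/(10 − 4) = -1/6 m/s².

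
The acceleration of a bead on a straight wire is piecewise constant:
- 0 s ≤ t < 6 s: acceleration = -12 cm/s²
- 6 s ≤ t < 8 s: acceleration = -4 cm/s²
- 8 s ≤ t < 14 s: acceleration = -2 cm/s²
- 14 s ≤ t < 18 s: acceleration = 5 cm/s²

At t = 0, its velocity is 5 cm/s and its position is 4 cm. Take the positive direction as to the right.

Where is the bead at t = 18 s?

-1118 cm

On each constant-a segment, Δv = aΔt and Δx = v₀Δt + ½aΔt²; chain segment to segment.
0–6 s: v starts 5 cm/s; Δx = 5·6 + ½·-12·6² = -186 cm; v ends -67 cm/s.
6–8 s: v starts -67 cm/s; Δx = -67·2 + ½·-4·2² = -142 cm; v ends -75 cm/s.
8–14 s: v starts -75 cm/s; Δx = -75·6 + ½·-2·6² = -486 cm; v ends -87 cm/s.
14–18 s: v starts -87 cm/s; Δx = -87·4 + ½·5·4² = -308 cm; v ends -67 cm/s.
x(18) = 4 + Σ Δx = -1118 cm.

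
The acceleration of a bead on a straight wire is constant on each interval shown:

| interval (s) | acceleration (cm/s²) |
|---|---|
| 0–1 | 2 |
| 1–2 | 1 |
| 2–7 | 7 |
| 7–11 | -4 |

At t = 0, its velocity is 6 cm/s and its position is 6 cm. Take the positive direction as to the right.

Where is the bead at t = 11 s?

On each constant-a segment, Δv = aΔt and Δx = v₀Δt + ½aΔt²; chain segment to segment.
0–1 s: v starts 6 cm/s; Δx = 6·1 + ½·2·1² = 7 cm; v ends 8 cm/s.
1–2 s: v starts 8 cm/s; Δx = 8·1 + ½·1·1² = 8.5 cm; v ends 9 cm/s.
2–7 s: v starts 9 cm/s; Δx = 9·5 + ½·7·5² = 132.5 cm; v ends 44 cm/s.
7–11 s: v starts 44 cm/s; Δx = 44·4 + ½·-4·4² = 144 cm; v ends 28 cm/s.
x(11) = 6 + Σ Δx = 298 cm.

298 cm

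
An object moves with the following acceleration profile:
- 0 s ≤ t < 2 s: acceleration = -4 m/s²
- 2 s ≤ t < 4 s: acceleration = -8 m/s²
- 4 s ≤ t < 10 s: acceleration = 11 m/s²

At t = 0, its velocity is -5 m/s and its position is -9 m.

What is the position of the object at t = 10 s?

On each constant-a segment, Δv = aΔt and Δx = v₀Δt + ½aΔt²; chain segment to segment.
0–2 s: v starts -5 m/s; Δx = -5·2 + ½·-4·2² = -18 m; v ends -13 m/s.
2–4 s: v starts -13 m/s; Δx = -13·2 + ½·-8·2² = -42 m; v ends -29 m/s.
4–10 s: v starts -29 m/s; Δx = -29·6 + ½·11·6² = 24 m; v ends 37 m/s.
x(10) = -9 + Σ Δx = -45 m.

-45 m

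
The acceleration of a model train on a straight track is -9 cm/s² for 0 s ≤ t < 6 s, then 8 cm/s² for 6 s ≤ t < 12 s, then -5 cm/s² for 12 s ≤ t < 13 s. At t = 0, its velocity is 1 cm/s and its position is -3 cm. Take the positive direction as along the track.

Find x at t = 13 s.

On each constant-a segment, Δv = aΔt and Δx = v₀Δt + ½aΔt²; chain segment to segment.
0–6 s: v starts 1 cm/s; Δx = 1·6 + ½·-9·6² = -156 cm; v ends -53 cm/s.
6–12 s: v starts -53 cm/s; Δx = -53·6 + ½·8·6² = -174 cm; v ends -5 cm/s.
12–13 s: v starts -5 cm/s; Δx = -5·1 + ½·-5·1² = -7.5 cm; v ends -10 cm/s.
x(13) = -3 + Σ Δx = -340.5 cm.

-340.5 cm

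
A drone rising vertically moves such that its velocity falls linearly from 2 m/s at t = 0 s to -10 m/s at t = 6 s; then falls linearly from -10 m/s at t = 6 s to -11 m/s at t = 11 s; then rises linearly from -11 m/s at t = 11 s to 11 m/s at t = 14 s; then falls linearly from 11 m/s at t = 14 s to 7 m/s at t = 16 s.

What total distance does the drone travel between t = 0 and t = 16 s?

113 m

Total distance travelled is ∫|v| dt — sum the magnitudes of each area piece.
0–6 s: v = 0 at t = 1 s; triangle areas 1 + 25 = 26 m
6–11 s: |½(-10 + -11)(5)| = 52.5 m
11–14 s: v = 0 at t = 12.5 s; triangle areas 8.25 + 8.25 = 16.5 m
14–16 s: |½(11 + 7)(2)| = 18 m
Total distance = 113 m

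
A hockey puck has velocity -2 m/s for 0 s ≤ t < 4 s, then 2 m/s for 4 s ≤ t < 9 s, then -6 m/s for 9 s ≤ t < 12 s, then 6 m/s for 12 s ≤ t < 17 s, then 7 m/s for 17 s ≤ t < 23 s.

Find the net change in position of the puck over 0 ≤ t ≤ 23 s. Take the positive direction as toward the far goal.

Net displacement equals the area under the velocity-time graph (areas below the axis count negative).
0–4 s: -2 × 4 = -8 m
4–9 s: 2 × 5 = 10 m
9–12 s: -6 × 3 = -18 m
12–17 s: 6 × 5 = 30 m
17–23 s: 7 × 6 = 42 m
Net displacement = 56 m

56 m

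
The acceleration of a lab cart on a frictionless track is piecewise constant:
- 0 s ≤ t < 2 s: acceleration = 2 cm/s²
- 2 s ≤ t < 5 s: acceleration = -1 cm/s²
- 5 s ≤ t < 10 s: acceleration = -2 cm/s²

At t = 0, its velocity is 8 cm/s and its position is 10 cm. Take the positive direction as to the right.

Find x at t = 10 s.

81.5 cm

On each constant-a segment, Δv = aΔt and Δx = v₀Δt + ½aΔt²; chain segment to segment.
0–2 s: v starts 8 cm/s; Δx = 8·2 + ½·2·2² = 20 cm; v ends 12 cm/s.
2–5 s: v starts 12 cm/s; Δx = 12·3 + ½·-1·3² = 31.5 cm; v ends 9 cm/s.
5–10 s: v starts 9 cm/s; Δx = 9·5 + ½·-2·5² = 20 cm; v ends -1 cm/s.
x(10) = 10 + Σ Δx = 81.5 cm.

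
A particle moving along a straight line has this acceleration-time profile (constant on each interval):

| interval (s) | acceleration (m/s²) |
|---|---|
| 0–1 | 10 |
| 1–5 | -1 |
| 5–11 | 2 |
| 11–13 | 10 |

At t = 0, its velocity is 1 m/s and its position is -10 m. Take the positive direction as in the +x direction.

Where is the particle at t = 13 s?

168 m

On each constant-a segment, Δv = aΔt and Δx = v₀Δt + ½aΔt²; chain segment to segment.
0–1 s: v starts 1 m/s; Δx = 1·1 + ½·10·1² = 6 m; v ends 11 m/s.
1–5 s: v starts 11 m/s; Δx = 11·4 + ½·-1·4² = 36 m; v ends 7 m/s.
5–11 s: v starts 7 m/s; Δx = 7·6 + ½·2·6² = 78 m; v ends 19 m/s.
11–13 s: v starts 19 m/s; Δx = 19·2 + ½·10·2² = 58 m; v ends 39 m/s.
x(13) = -10 + Σ Δx = 168 m.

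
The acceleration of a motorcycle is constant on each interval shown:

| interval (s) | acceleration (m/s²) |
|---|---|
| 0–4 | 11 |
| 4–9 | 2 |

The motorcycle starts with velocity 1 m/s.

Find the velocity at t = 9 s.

Δv equals the area under the a-t graph; then v = v₀ + Δv.
0–4 s: 11 × 4 = 44 m/s
4–9 s: 2 × 5 = 10 m/s
Δv = 54 m/s, so v(9) = 1 + (54) = 55 m/s.

55 m/s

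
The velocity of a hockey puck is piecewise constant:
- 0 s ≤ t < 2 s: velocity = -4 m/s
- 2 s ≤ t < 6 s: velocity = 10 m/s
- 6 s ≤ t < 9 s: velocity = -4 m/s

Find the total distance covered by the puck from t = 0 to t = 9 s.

60 m

Distance (not displacement) is the total path length: add the absolute areas under v-t.
0–2 s: |-4| × 2 = 8 m
2–6 s: |10| × 4 = 40 m
6–9 s: |-4| × 3 = 12 m
Total distance = 60 m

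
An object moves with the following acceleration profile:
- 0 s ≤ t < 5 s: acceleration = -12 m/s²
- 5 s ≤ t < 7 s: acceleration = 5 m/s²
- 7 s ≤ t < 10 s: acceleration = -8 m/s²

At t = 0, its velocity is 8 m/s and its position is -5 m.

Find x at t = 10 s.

-371 m

On each constant-a segment, Δv = aΔt and Δx = v₀Δt + ½aΔt²; chain segment to segment.
0–5 s: v starts 8 m/s; Δx = 8·5 + ½·-12·5² = -110 m; v ends -52 m/s.
5–7 s: v starts -52 m/s; Δx = -52·2 + ½·5·2² = -94 m; v ends -42 m/s.
7–10 s: v starts -42 m/s; Δx = -42·3 + ½·-8·3² = -162 m; v ends -66 m/s.
x(10) = -5 + Σ Δx = -371 m.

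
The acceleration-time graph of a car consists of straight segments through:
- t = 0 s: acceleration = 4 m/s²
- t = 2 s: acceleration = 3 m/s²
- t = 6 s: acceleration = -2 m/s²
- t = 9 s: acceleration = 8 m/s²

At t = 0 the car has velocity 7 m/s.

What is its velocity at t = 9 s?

Δv equals the area under the a-t graph; then v = v₀ + Δv.
0–2 s: ½(4 + 3)(2) = 7 m/s
2–6 s: ½(3 + -2)(4) = 2 m/s
6–9 s: ½(-2 + 8)(3) = 9 m/s
Δv = 18 m/s, so v(9) = 7 + (18) = 25 m/s.

25 m/s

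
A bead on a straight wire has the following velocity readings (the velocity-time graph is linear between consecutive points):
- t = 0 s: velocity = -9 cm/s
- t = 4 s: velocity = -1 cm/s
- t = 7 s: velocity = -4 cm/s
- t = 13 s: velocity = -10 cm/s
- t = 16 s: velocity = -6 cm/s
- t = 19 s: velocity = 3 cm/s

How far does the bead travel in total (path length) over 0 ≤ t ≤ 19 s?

101 cm

Total distance travelled is ∫|v| dt — sum the magnitudes of each area piece.
0–4 s: |½(-9 + -1)(4)| = 20 cm
4–7 s: |½(-1 + -4)(3)| = 7.5 cm
7–13 s: |½(-4 + -10)(6)| = 42 cm
13–16 s: |½(-10 + -6)(3)| = 24 cm
16–19 s: v = 0 at t = 18 s; triangle areas 6 + 1.5 = 7.5 cm
Total distance = 101 cm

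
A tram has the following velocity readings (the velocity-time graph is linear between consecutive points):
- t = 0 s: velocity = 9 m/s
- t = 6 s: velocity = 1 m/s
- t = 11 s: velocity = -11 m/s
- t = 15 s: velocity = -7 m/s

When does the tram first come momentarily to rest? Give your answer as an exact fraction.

t = 77/12 s

v changes sign on 6–11 s (from 1 to -11); the graph is linear there, so v = 0 at t = 6 + (-1)·(11 − 6)/(-11 − 1) = 77/12 s.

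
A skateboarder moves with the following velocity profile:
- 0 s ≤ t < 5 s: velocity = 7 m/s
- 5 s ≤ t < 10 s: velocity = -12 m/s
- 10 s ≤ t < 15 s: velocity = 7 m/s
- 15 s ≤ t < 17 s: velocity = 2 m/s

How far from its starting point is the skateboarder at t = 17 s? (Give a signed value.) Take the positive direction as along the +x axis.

14 m

Displacement is the signed area under the v-t curve.
0–5 s: 7 × 5 = 35 m
5–10 s: -12 × 5 = -60 m
10–15 s: 7 × 5 = 35 m
15–17 s: 2 × 2 = 4 m
Net displacement = 14 m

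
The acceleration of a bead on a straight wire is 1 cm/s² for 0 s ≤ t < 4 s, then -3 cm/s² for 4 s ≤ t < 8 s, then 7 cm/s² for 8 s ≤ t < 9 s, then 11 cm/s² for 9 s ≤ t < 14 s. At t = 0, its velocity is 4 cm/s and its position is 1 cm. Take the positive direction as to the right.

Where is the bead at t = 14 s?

185 cm

On each constant-a segment, Δv = aΔt and Δx = v₀Δt + ½aΔt²; chain segment to segment.
0–4 s: v starts 4 cm/s; Δx = 4·4 + ½·1·4² = 24 cm; v ends 8 cm/s.
4–8 s: v starts 8 cm/s; Δx = 8·4 + ½·-3·4² = 8 cm; v ends -4 cm/s.
8–9 s: v starts -4 cm/s; Δx = -4·1 + ½·7·1² = -0.5 cm; v ends 3 cm/s.
9–14 s: v starts 3 cm/s; Δx = 3·5 + ½·11·5² = 152.5 cm; v ends 58 cm/s.
x(14) = 1 + Σ Δx = 185 cm.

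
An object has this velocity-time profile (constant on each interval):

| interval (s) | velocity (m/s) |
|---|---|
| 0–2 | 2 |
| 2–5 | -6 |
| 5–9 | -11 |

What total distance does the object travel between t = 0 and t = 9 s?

Total distance travelled is ∫|v| dt — sum the magnitudes of each area piece.
0–2 s: |2| × 2 = 4 m
2–5 s: |-6| × 3 = 18 m
5–9 s: |-11| × 4 = 44 m
Total distance = 66 m

66 m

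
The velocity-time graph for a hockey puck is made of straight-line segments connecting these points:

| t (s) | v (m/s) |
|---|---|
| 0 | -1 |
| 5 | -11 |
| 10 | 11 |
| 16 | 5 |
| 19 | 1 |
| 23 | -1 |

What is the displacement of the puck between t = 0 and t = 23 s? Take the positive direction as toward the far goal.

27 m

Net displacement equals the area under the velocity-time graph (areas below the axis count negative).
0–5 s: ½(-1 + -11)(5) = -30 m
5–10 s: ½(-11 + 11)(5) = 0 m
10–16 s: ½(11 + 5)(6) = 48 m
16–19 s: ½(5 + 1)(3) = 9 m
19–23 s: ½(1 + -1)(4) = 0 m
Net displacement = 27 m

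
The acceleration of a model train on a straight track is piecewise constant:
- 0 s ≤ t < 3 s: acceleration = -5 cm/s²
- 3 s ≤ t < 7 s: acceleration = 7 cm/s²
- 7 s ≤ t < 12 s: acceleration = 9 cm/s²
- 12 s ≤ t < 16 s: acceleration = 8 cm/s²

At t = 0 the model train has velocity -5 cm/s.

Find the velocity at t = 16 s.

85 cm/s

Δv equals the area under the a-t graph; then v = v₀ + Δv.
0–3 s: -5 × 3 = -15 cm/s
3–7 s: 7 × 4 = 28 cm/s
7–12 s: 9 × 5 = 45 cm/s
12–16 s: 8 × 4 = 32 cm/s
Δv = 90 cm/s, so v(16) = -5 + (90) = 85 cm/s.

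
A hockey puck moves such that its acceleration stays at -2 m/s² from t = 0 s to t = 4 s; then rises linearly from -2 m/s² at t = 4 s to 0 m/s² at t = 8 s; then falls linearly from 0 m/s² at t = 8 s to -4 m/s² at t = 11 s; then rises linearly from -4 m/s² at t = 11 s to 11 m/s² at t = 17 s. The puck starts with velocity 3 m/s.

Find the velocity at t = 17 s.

Δv equals the area under the a-t graph; then v = v₀ + Δv.
0–4 s: -2 × 4 = -8 m/s
4–8 s: ½(-2 + 0)(4) = -4 m/s
8–11 s: ½(0 + -4)(3) = -6 m/s
11–17 s: ½(-4 + 11)(6) = 21 m/s
Δv = 3 m/s, so v(17) = 3 + (3) = 6 m/s.

6 m/s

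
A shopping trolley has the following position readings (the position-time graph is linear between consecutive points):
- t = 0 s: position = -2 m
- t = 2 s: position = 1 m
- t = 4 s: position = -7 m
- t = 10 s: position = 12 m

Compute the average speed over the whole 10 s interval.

Average speed = (total path length)/(elapsed time); on a piecewise-linear x-t graph the path length is Σ|Δx|.
0–2 s: |Δx| = |1 − -2| = 3 m
2–4 s: |Δx| = |-7 − 1| = 8 m
4–10 s: |Δx| = |12 − -7| = 19 m
Total path = 30 m; average speed = 30/10 = 3 m/s.

3 m/s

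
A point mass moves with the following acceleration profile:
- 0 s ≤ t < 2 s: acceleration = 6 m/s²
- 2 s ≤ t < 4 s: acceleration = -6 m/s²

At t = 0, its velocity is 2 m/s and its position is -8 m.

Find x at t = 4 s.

On each constant-a segment, Δv = aΔt and Δx = v₀Δt + ½aΔt²; chain segment to segment.
0–2 s: v starts 2 m/s; Δx = 2·2 + ½·6·2² = 16 m; v ends 14 m/s.
2–4 s: v starts 14 m/s; Δx = 14·2 + ½·-6·2² = 16 m; v ends 2 m/s.
x(4) = -8 + Σ Δx = 24 m.

24 m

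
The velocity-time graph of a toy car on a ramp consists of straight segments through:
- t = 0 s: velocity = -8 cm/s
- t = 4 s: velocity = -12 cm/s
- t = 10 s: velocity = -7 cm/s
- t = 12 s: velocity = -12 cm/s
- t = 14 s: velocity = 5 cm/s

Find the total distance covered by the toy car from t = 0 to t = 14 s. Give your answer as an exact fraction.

Total distance travelled is ∫|v| dt — sum the magnitudes of each area piece.
0–4 s: |½(-8 + -12)(4)| = 40 cm
4–10 s: |½(-12 + -7)(6)| = 57 cm
10–12 s: |½(-7 + -12)(2)| = 19 cm
12–14 s: v = 0 at t = 228/17 s; triangle areas 144/17 + 25/17 = 169/17 cm
Total distance = 2141/17 cm

2141/17 cm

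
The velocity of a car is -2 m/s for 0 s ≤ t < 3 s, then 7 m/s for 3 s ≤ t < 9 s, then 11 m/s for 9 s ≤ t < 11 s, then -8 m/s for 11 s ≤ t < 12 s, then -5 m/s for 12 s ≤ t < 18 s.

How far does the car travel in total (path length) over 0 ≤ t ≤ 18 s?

108 m

Total distance travelled is ∫|v| dt — sum the magnitudes of each area piece.
0–3 s: |-2| × 3 = 6 m
3–9 s: |7| × 6 = 42 m
9–11 s: |11| × 2 = 22 m
11–12 s: |-8| × 1 = 8 m
12–18 s: |-5| × 6 = 30 m
Total distance = 108 m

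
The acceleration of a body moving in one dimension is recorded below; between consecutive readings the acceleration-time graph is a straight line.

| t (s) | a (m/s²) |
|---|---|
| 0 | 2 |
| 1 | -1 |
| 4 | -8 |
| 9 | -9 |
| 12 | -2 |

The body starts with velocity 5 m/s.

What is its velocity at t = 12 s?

-67 m/s

Δv equals the area under the a-t graph; then v = v₀ + Δv.
0–1 s: ½(2 + -1)(1) = 0.5 m/s
1–4 s: ½(-1 + -8)(3) = -13.5 m/s
4–9 s: ½(-8 + -9)(5) = -42.5 m/s
9–12 s: ½(-9 + -2)(3) = -16.5 m/s
Δv = -72 m/s, so v(12) = 5 + (-72) = -67 m/s.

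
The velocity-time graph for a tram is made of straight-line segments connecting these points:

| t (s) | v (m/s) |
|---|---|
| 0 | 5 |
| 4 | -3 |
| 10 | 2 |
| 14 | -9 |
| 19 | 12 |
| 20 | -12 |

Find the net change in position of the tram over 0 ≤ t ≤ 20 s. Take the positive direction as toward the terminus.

Net displacement equals the area under the velocity-time graph (areas below the axis count negative).
0–4 s: ½(5 + -3)(4) = 4 m
4–10 s: ½(-3 + 2)(6) = -3 m
10–14 s: ½(2 + -9)(4) = -14 m
14–19 s: ½(-9 + 12)(5) = 7.5 m
19–20 s: ½(12 + -12)(1) = 0 m
Net displacement = -5.5 m

-5.5 m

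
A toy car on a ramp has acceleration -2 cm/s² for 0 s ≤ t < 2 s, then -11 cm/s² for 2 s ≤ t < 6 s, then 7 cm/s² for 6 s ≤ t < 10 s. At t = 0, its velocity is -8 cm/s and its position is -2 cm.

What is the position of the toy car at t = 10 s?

-326 cm

On each constant-a segment, Δv = aΔt and Δx = v₀Δt + ½aΔt²; chain segment to segment.
0–2 s: v starts -8 cm/s; Δx = -8·2 + ½·-2·2² = -20 cm; v ends -12 cm/s.
2–6 s: v starts -12 cm/s; Δx = -12·4 + ½·-11·4² = -136 cm; v ends -56 cm/s.
6–10 s: v starts -56 cm/s; Δx = -56·4 + ½·7·4² = -168 cm; v ends -28 cm/s.
x(10) = -2 + Σ Δx = -326 cm.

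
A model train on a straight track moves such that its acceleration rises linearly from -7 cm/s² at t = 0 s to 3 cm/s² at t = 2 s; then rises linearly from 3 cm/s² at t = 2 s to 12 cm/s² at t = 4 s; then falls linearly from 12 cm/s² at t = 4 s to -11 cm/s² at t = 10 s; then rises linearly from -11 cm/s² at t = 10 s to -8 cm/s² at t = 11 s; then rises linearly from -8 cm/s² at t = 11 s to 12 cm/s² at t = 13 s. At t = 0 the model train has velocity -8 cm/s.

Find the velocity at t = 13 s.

0.5 cm/s

Δv equals the area under the a-t graph; then v = v₀ + Δv.
0–2 s: ½(-7 + 3)(2) = -4 cm/s
2–4 s: ½(3 + 12)(2) = 15 cm/s
4–10 s: ½(12 + -11)(6) = 3 cm/s
10–11 s: ½(-11 + -8)(1) = -9.5 cm/s
11–13 s: ½(-8 + 12)(2) = 4 cm/s
Δv = 8.5 cm/s, so v(13) = -8 + (8.5) = 0.5 cm/s.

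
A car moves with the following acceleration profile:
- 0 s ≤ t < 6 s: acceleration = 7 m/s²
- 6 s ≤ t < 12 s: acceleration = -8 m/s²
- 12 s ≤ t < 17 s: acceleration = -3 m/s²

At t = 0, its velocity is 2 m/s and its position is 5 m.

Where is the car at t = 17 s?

On each constant-a segment, Δv = aΔt and Δx = v₀Δt + ½aΔt²; chain segment to segment.
0–6 s: v starts 2 m/s; Δx = 2·6 + ½·7·6² = 138 m; v ends 44 m/s.
6–12 s: v starts 44 m/s; Δx = 44·6 + ½·-8·6² = 120 m; v ends -4 m/s.
12–17 s: v starts -4 m/s; Δx = -4·5 + ½·-3·5² = -57.5 m; v ends -19 m/s.
x(17) = 5 + Σ Δx = 205.5 m.

205.5 m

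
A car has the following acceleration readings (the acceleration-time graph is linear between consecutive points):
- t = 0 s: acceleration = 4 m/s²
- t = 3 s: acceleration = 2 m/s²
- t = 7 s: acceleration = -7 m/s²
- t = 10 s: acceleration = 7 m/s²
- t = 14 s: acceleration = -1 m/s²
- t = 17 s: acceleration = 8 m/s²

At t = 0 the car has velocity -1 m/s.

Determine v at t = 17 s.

20.5 m/s

Δv equals the area under the a-t graph; then v = v₀ + Δv.
0–3 s: ½(4 + 2)(3) = 9 m/s
3–7 s: ½(2 + -7)(4) = -10 m/s
7–10 s: ½(-7 + 7)(3) = 0 m/s
10–14 s: ½(7 + -1)(4) = 12 m/s
14–17 s: ½(-1 + 8)(3) = 10.5 m/s
Δv = 21.5 m/s, so v(17) = -1 + (21.5) = 20.5 m/s.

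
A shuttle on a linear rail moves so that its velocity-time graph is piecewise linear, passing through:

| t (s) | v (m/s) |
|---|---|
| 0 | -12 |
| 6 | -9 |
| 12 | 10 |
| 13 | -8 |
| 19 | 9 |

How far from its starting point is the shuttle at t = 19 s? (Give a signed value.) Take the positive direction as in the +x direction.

-56 m

Net displacement equals the area under the velocity-time graph (areas below the axis count negative).
0–6 s: ½(-12 + -9)(6) = -63 m
6–12 s: ½(-9 + 10)(6) = 3 m
12–13 s: ½(10 + -8)(1) = 1 m
13–19 s: ½(-8 + 9)(6) = 3 m
Net displacement = -56 m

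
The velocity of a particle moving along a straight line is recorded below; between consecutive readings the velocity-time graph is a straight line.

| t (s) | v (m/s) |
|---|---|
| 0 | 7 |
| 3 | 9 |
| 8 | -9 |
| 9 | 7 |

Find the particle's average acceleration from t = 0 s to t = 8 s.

Average acceleration = Δv/Δt = (-9 − 7)/(8 − 0) = -2 m/s².

-2 m/s²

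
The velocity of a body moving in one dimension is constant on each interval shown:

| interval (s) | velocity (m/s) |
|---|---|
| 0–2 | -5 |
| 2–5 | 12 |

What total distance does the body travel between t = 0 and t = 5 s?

Total distance travelled is ∫|v| dt — sum the magnitudes of each area piece.
0–2 s: |-5| × 2 = 10 m
2–5 s: |12| × 3 = 36 m
Total distance = 46 m

46 m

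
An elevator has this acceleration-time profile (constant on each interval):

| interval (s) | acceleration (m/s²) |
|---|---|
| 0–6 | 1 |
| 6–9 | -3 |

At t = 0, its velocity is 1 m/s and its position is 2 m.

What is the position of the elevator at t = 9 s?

On each constant-a segment, Δv = aΔt and Δx = v₀Δt + ½aΔt²; chain segment to segment.
0–6 s: v starts 1 m/s; Δx = 1·6 + ½·1·6² = 24 m; v ends 7 m/s.
6–9 s: v starts 7 m/s; Δx = 7·3 + ½·-3·3² = 7.5 m; v ends -2 m/s.
x(9) = 2 + Σ Δx = 33.5 m.

33.5 m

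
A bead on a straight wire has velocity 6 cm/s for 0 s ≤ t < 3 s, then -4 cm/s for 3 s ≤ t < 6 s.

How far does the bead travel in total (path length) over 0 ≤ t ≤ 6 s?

Distance (not displacement) is the total path length: add the absolute areas under v-t.
0–3 s: |6| × 3 = 18 cm
3–6 s: |-4| × 3 = 12 cm
Total distance = 30 cm

30 cm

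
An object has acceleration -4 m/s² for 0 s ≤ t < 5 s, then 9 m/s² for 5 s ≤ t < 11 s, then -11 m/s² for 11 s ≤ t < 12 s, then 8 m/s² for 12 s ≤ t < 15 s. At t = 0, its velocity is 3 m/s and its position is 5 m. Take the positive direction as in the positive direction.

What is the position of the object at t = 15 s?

On each constant-a segment, Δv = aΔt and Δx = v₀Δt + ½aΔt²; chain segment to segment.
0–5 s: v starts 3 m/s; Δx = 3·5 + ½·-4·5² = -35 m; v ends -17 m/s.
5–11 s: v starts -17 m/s; Δx = -17·6 + ½·9·6² = 60 m; v ends 37 m/s.
11–12 s: v starts 37 m/s; Δx = 37·1 + ½·-11·1² = 31.5 m; v ends 26 m/s.
12–15 s: v starts 26 m/s; Δx = 26·3 + ½·8·3² = 114 m; v ends 50 m/s.
x(15) = 5 + Σ Δx = 175.5 m.

175.5 m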